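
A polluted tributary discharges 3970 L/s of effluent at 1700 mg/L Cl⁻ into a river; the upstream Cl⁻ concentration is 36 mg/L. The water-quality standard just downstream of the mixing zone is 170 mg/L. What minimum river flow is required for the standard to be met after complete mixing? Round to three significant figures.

Set C_mix = 170: (Q·36.00 + 3970·1700) / (Q + 3970) = 170
→ Q = 3970·(1700 − 170)/(170 − 36.00) = 45330 L/s.

45300 L/s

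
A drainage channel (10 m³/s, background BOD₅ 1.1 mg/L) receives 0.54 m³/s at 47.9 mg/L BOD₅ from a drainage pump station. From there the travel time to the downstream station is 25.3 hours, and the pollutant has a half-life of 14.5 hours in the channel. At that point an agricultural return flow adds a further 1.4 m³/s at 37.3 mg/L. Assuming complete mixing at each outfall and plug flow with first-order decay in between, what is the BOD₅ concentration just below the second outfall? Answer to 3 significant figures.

Flow-weighted average: C = (10.00·1.100 + 0.5400·47.90) / 10.54 = 36.87/10.54 = 3.498 mg/L; combined flow 10.54 m³/s.
Half-life 14.5 h → k = ln 2 / 14.5 = 0.04780 h⁻¹ = 1.147 d⁻¹.
Decay over the reach: 3.498·exp(−kt) = 3.498·0.2984 = 1.044 mg/L.
At the second outfall, C = (10.54·1.044 + 1.400·37.30) / (10.54 + 1.400) = 5.295 mg/L.

5.29 mg/L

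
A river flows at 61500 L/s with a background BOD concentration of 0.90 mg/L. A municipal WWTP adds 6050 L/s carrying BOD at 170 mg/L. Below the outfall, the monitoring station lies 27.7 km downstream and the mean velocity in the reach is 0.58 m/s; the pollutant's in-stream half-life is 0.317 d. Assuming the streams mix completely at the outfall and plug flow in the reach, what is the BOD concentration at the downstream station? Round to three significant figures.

Mixed concentration C = ΣQC/ΣQ = (61500·0.9000 + 6050·170.0) / 67550 = 1084000/67550 = 16.05 mg/L.
Travel time t = 27.7·1000 / 0.58 = 47760 s = 13.27 h.
Half-life 0.317 d → k = ln 2 / 0.317 = 2.187 d⁻¹.
After decay, C = 16.05 × e^(−kt) = 16.05 × 0.2986 = 4.791 mg/L.

4.79 mg/L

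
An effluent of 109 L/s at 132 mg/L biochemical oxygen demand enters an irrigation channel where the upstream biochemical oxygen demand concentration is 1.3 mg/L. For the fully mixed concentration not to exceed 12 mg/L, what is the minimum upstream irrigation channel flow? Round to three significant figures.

1220 L/s

Set C_mix = 12: (Q·1.300 + 109.0·132.0) / (Q + 109.0) = 12
→ Q = 109.0·(132.0 − 12)/(12 − 1.300) = 1222 L/s.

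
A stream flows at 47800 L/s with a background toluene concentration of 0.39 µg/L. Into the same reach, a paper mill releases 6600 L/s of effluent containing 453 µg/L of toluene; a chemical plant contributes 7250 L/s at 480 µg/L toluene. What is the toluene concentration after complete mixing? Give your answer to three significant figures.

Conservation of mass: C = (47800·0.3900 + 6600·453.0 + 7250·480.0) / 61650 = 6488000/61650 = 105.2 µg/L.

105 µg/L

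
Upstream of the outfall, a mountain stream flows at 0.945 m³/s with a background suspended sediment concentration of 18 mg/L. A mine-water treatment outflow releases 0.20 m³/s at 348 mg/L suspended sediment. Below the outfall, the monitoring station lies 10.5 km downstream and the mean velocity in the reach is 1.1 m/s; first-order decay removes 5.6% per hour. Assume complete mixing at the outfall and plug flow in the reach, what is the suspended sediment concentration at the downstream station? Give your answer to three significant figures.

64.9 mg/L

Flow-weighted average: C = (0.9450·18.00 + 0.2000·348.0) / 1.145 = 86.61/1.145 = 75.64 mg/L.
Travel time t = 10.5·1000 / 1.1 = 9545 s = 2.652 h.
5.6%/h lost → k = −ln(1 − 0.056) = 0.05763 h⁻¹.
First-order decay: C = 75.64·exp(−k·t) = 75.64·0.8583 = 64.92 mg/L.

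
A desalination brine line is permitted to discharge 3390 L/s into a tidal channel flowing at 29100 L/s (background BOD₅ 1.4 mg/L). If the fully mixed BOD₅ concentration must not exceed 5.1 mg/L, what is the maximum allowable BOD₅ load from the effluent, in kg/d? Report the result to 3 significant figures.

10800 kg/d

Mass balance at the limit: 29100·1.400 + 3390·Cₑ = 32490·5.1 → Cₑ = 36.86 mg/L.
3390 L/s = 3.390 m³/s. Load = 3.390 m³/s × 36.86 g/m³ × 86 400 s/d = 10800 kg/d.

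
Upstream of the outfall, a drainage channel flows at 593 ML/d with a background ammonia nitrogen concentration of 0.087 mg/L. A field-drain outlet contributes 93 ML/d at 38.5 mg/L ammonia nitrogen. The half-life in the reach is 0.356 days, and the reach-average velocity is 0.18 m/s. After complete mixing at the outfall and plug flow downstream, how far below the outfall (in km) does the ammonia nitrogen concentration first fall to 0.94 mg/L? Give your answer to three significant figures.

Flow-weighted average: C = (593.0·0.08700 + 93.00·38.50) / 686.0 = 3632/686.0 = 5.295 mg/L.
Half-life 0.356 d → k = ln 2 / 0.356 = 1.947 d⁻¹.
Set 5.295·exp(−k·t) = 0.94 → t = ln(5.295/0.94)/k = 76700 s = 21.31 h.
Distance = v·t = 0.18·76700 = 13810 m = 13.81 km.

13.8 km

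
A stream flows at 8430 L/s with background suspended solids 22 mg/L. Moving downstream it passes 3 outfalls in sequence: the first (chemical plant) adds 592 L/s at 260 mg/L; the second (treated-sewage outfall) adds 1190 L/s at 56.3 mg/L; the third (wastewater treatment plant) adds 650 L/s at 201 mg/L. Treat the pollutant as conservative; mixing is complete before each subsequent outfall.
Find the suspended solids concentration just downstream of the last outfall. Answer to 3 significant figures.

After outfall 1: Q = 8430 + 592.0 = 9022 L/s; C = (8430·22.00 + 592.0·260.0)/9022 = 37.62 mg/L.
After outfall 2: Q = 9022 + 1190 = 10210 L/s; C = (9022·37.62 + 1190·56.30)/10210 = 39.79 mg/L.
After outfall 3: Q = 10210 + 650.0 = 10860 L/s; C = (10210·39.79 + 650.0·201.0)/10860 = 49.44 mg/L.

49.4 mg/L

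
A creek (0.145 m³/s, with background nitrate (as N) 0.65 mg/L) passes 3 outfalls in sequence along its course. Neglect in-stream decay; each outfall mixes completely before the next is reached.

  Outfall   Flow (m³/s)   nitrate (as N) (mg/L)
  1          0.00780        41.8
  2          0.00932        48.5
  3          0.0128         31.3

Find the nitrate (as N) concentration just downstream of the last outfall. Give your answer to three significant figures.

7.28 mg/L

Outfall 1: combined Q = 0.1528 m³/s; C = (0.1450·0.6500 + 0.007800·41.80)/0.1528 = 2.751 mg/L.
Outfall 2: combined Q = 0.1621 m³/s; C = (0.1528·2.751 + 0.009320·48.50)/0.1621 = 5.381 mg/L.
Outfall 3: combined Q = 0.1749 m³/s; C = (0.1621·5.381 + 0.01280·31.30)/0.1749 = 7.277 mg/L.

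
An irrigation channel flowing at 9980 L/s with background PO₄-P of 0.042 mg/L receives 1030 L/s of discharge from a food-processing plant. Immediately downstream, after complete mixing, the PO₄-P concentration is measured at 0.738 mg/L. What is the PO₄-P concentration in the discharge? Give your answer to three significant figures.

7.48 mg/L

Mass balance: 9980·0.04200 + 1030·Cₑ = 11010·0.7380
→ Cₑ = (11010·0.7380 − 9980·0.04200) / 1030 = 7.482 mg/L.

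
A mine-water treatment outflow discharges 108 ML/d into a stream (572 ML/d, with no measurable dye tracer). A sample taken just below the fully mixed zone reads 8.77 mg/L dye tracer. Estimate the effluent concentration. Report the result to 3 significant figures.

55.2 mg/L

Mass balance: 572.0·0 + 108.0·Cₑ = 680.0·8.770
→ Cₑ = (680.0·8.770 − 572.0·0) / 108.0 = 55.22 mg/L.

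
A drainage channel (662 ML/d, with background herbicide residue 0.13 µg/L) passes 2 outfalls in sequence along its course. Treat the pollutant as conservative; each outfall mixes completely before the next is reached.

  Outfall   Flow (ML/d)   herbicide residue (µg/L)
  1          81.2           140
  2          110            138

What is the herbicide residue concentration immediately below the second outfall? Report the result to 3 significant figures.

31.2 µg/L

Below outfall 1: Q → 743.2 ML/d, C = (662.0·0.1300 + 81.20·140.0)/743.2 = 15.41 µg/L.
Below outfall 2: Q → 853.2 ML/d, C = (743.2·15.41 + 110.0·138.0)/853.2 = 31.22 µg/L.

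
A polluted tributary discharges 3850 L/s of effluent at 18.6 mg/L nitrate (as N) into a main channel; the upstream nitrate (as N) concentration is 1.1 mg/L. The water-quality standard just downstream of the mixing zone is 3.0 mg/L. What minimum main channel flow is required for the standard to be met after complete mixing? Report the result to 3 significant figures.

31600 L/s

Set C_mix = 3.0: (Q·1.100 + 3850·18.60) / (Q + 3850) = 3.0
→ Q = 3850·(18.60 − 3.0)/(3.0 − 1.100) = 31610 L/s.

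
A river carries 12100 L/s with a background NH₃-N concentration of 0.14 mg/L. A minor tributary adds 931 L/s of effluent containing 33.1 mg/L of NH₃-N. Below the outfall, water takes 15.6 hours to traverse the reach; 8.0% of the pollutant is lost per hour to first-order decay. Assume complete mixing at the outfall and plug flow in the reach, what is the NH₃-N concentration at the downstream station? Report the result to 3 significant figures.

After mixing, C = (12100·0.1400 + 931.0·33.10) / 13030 = 32510/13030 = 2.495 mg/L.
8.0%/h lost → k = −ln(1 − 0.08) = 0.08338 h⁻¹.
Applying C = C₀e^(−kt): 2.495 × 0.2723 = 0.6794 mg/L.

0.679 mg/L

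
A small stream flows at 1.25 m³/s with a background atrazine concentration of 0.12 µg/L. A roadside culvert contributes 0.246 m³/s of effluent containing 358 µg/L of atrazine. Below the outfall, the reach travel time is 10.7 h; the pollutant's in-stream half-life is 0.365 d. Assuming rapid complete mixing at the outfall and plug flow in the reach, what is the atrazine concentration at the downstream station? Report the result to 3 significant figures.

Mass balance: C = (1.250·0.1200 + 0.2460·358.0) / 1.496 = 88.22/1.496 = 58.97 µg/L.
Half-life 0.365 d → k = ln 2 / 0.365 = 1.899 d⁻¹.
Decay over the reach: 58.97·exp(−kt) = 58.97·0.4288 = 25.29 µg/L.

25.3 µg/L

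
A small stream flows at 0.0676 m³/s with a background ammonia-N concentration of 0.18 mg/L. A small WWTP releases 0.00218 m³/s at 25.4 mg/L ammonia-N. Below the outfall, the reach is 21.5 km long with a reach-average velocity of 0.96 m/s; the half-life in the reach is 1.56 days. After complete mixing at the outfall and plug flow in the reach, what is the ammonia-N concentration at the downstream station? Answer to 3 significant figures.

0.863 mg/L

Flow-weighted average: C = (0.06760·0.1800 + 0.002180·25.40) / 0.06978 = 0.06754/0.06978 = 0.9679 mg/L.
Travel time t = 21.5·1000 / 0.96 = 22400 s = 6.221 h.
Half-life 1.56 d → k = ln 2 / 1.56 = 0.4443 d⁻¹.
Applying C = C₀e^(−kt): 0.9679 × 0.8912 = 0.8626 mg/L.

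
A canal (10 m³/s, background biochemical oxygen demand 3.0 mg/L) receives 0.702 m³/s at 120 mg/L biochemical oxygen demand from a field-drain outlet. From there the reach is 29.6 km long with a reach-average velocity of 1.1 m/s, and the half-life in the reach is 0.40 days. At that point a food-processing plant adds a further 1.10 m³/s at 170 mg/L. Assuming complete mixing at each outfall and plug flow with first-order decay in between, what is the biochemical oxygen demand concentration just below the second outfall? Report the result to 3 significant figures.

21.5 mg/L

Mass balance: C = (10.00·3.000 + 0.7020·120.0) / 10.70 = 114.2/10.70 = 10.67 mg/L; combined flow 10.70 m³/s.
Travel time t = 29.6·1000 / 1.1 = 26910 s = 7.475 h.
Half-life 0.40 d → k = ln 2 / 0.40 = 1.733 d⁻¹.
Decay over the reach: 10.67·exp(−kt) = 10.67·0.5829 = 6.223 mg/L.
Second outfall: C = (10.70·6.223 + 1.100·170.0)/11.80 = 21.49 mg/L.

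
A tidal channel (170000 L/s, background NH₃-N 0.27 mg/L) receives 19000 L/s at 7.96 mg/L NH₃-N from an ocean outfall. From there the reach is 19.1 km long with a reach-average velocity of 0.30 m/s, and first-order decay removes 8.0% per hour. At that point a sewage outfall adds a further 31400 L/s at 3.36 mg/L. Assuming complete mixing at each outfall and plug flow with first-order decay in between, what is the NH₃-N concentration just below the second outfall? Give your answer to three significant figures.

0.683 mg/L

Mass balance: C = (170000·0.2700 + 19000·7.960) / 189000 = 197100/189000 = 1.043 mg/L; combined flow 189000 L/s.
Travel time t = 19.1·1000 / 0.30 = 63670 s = 17.69 h.
8.0%/h lost → k = −ln(1 − 0.08) = 0.08338 h⁻¹.
First-order decay: C = 1.043·exp(−k·t) = 1.043·0.2289 = 0.2387 mg/L.
Second outfall: C = (189000·0.2387 + 31400·3.360)/220400 = 0.6834 mg/L.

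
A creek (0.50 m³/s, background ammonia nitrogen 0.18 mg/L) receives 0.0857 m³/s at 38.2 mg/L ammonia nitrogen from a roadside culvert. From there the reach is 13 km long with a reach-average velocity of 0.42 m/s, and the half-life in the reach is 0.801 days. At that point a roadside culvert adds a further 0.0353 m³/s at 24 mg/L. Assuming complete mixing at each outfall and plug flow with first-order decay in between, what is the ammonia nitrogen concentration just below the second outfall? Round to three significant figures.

5.34 mg/L

Mixed concentration C = ΣQC/ΣQ = (0.5000·0.1800 + 0.08570·38.20) / 0.5857 = 3.364/0.5857 = 5.743 mg/L; combined flow 0.5857 m³/s.
Travel time t = 13·1000 / 0.42 = 30950 s = 8.598 h.
Half-life 0.801 d → k = ln 2 / 0.801 = 0.8654 d⁻¹.
First-order decay: C = 5.743·exp(−k·t) = 5.743·0.7334 = 4.212 mg/L.
Second outfall: C = (0.5857·4.212 + 0.03530·24.00)/0.6210 = 5.337 mg/L.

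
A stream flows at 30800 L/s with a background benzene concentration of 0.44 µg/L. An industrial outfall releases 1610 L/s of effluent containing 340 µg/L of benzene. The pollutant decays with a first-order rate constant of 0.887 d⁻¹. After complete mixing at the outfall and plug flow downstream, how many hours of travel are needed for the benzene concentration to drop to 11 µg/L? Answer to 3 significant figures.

12.3 h

Mass balance: C = (30800·0.4400 + 1610·340.0) / 32410 = 561000/32410 = 17.31 µg/L.
17.31·exp(−k·t) = 11 → t = ln(17.31/11)/k = 44150 s = 12.26 h.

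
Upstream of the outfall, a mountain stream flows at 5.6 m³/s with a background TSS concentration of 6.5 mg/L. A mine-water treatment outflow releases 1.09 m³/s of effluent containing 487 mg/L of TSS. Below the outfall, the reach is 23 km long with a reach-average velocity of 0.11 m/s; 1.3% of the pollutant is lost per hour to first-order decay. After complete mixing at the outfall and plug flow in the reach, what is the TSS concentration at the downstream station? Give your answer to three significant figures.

39.7 mg/L

Conservation of mass: C = (5.600·6.500 + 1.090·487.0) / 6.690 = 567.2/6.690 = 84.79 mg/L.
Travel time t = 23·1000 / 0.11 = 209100 s = 58.08 h.
1.3%/h lost → k = −ln(1 − 0.013) = 0.01309 h⁻¹.
Decay over the reach: 84.79·exp(−kt) = 84.79·0.4677 = 39.65 mg/L.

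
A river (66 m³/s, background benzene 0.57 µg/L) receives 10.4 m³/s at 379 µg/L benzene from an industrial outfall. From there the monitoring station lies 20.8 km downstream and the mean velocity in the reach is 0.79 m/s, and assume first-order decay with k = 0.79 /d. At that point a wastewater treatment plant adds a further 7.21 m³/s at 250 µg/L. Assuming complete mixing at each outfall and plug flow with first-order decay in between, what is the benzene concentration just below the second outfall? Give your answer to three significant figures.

Mixed concentration C = ΣQC/ΣQ = (66.00·0.5700 + 10.40·379.0) / 76.40 = 3979/76.40 = 52.08 µg/L; combined flow 76.40 m³/s.
Travel time t = 20.8·1000 / 0.79 = 26330 s = 7.314 h.
First-order decay: C = 52.08·exp(−k·t) = 52.08·0.7860 = 40.94 µg/L.
At the second outfall, C = (76.40·40.94 + 7.210·250.0) / (76.40 + 7.210) = 58.97 µg/L.

59.0 µg/L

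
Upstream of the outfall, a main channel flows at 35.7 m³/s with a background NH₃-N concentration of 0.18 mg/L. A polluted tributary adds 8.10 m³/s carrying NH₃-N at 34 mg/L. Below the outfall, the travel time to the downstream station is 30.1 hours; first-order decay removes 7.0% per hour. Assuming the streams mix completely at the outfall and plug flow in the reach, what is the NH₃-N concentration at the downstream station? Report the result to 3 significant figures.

0.724 mg/L

Mass balance: C = (35.70·0.1800 + 8.100·34.00) / 43.80 = 281.8/43.80 = 6.434 mg/L.
7.0%/h lost → k = −ln(1 − 0.07) = 0.07257 h⁻¹.
Decay over the reach: 6.434·exp(−kt) = 6.434·0.1125 = 0.7242 mg/L.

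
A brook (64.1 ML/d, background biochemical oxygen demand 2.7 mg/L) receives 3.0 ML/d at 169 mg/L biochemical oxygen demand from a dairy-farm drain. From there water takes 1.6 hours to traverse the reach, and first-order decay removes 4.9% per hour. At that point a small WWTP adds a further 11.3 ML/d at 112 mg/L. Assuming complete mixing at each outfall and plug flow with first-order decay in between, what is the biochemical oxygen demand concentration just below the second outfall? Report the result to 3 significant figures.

Mixed concentration C = ΣQC/ΣQ = (64.10·2.700 + 3.000·169.0) / 67.10 = 680.1/67.10 = 10.14 mg/L; combined flow 67.10 ML/d.
4.9%/h lost → k = −ln(1 − 0.049) = 0.05024 h⁻¹.
First-order decay: C = 10.14·exp(−k·t) = 10.14·0.9228 = 9.352 mg/L.
Second outfall: C = (67.10·9.352 + 11.30·112.0)/78.40 = 24.15 mg/L.

24.1 mg/L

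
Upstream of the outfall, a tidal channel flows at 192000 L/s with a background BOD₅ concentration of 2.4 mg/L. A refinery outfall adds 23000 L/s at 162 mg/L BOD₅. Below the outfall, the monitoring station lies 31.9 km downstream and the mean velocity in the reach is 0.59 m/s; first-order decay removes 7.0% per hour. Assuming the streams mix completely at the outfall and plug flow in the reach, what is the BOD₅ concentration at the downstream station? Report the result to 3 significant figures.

Conservation of mass: C = (192000·2.400 + 23000·162.0) / 215000 = 4187000/215000 = 19.47 mg/L.
Travel time t = 31.9·1000 / 0.59 = 54070 s = 15.02 h.
7.0%/h lost → k = −ln(1 − 0.07) = 0.07257 h⁻¹.
Decay over the reach: 19.47·exp(−kt) = 19.47·0.3362 = 6.548 mg/L.

6.55 mg/L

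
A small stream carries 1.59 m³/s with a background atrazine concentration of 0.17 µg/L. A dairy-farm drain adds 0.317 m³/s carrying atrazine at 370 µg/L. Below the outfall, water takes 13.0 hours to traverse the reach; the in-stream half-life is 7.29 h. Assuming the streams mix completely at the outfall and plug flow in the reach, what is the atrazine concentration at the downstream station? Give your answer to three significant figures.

17.9 µg/L

Mass balance: C = (1.590·0.1700 + 0.3170·370.0) / 1.907 = 117.6/1.907 = 61.65 µg/L.
Half-life 7.29 h → k = ln 2 / 7.29 = 0.09508 h⁻¹ = 2.282 d⁻¹.
Applying C = C₀e^(−kt): 61.65 × 0.2905 = 17.91 µg/L.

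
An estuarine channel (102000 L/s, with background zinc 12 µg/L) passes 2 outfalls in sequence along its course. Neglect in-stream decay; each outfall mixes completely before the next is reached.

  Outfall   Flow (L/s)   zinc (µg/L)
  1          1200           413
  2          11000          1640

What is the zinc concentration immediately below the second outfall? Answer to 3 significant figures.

Outfall 1: combined Q = 103200 L/s; C = (102000·12.00 + 1200·413.0)/103200 = 16.66 µg/L.
Outfall 2: combined Q = 114200 L/s; C = (103200·16.66 + 11000·1640)/114200 = 173.0 µg/L.

173 µg/L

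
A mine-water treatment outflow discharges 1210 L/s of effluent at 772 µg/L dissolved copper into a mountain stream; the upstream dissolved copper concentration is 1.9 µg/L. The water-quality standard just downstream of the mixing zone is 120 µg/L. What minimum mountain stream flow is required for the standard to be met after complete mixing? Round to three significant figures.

Set C_mix = 120: (Q·1.900 + 1210·772.0) / (Q + 1210) = 120
→ Q = 1210·(772.0 − 120)/(120 − 1.900) = 6680 L/s.

6680 L/s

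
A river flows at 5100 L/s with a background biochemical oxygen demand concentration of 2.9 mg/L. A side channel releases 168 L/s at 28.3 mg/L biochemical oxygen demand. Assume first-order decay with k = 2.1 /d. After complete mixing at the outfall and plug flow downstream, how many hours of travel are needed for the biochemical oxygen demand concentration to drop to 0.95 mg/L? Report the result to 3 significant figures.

15.6 h

Flow-weighted average: C = (5100·2.900 + 168.0·28.30) / 5268 = 19540/5268 = 3.710 mg/L.
3.710·exp(−k·t) = 0.95 → t = ln(3.710/0.95)/k = 56050 s = 15.57 h.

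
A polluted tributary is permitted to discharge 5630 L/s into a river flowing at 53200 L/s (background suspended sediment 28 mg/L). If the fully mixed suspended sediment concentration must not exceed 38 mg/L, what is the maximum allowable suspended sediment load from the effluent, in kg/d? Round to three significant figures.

Mass balance at the limit: 53200·28.00 + 5630·Cₑ = 58830·38 → Cₑ = 132.5 mg/L.
5630 L/s = 5.630 m³/s. Load = 5.630 m³/s × 132.5 g/m³ × 86 400 s/d = 64450 kg/d.

64400 kg/d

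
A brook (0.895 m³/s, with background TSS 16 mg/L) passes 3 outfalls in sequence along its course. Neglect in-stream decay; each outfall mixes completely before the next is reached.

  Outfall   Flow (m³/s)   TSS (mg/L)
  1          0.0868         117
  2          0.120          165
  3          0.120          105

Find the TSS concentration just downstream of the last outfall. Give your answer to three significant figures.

After outfall 1: Q = 0.8950 + 0.08680 = 0.9818 m³/s; C = (0.8950·16.00 + 0.08680·117.0)/0.9818 = 24.93 mg/L.
After outfall 2: Q = 0.9818 + 0.1200 = 1.102 m³/s; C = (0.9818·24.93 + 0.1200·165.0)/1.102 = 40.18 mg/L.
After outfall 3: Q = 1.102 + 0.1200 = 1.222 m³/s; C = (1.102·40.18 + 0.1200·105.0)/1.222 = 46.55 mg/L.

46.6 mg/L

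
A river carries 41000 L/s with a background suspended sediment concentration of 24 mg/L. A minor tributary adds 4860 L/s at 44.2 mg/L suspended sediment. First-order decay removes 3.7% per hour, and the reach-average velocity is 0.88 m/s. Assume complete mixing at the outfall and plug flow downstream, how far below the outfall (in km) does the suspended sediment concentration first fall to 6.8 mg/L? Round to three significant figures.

113 km

Conservation of mass: C = (41000·24.00 + 4860·44.20) / 45860 = 1199000/45860 = 26.14 mg/L.
3.7%/h lost → k = −ln(1 − 0.037) = 0.03770 h⁻¹.
Set 26.14·exp(−k·t) = 6.8 → t = ln(26.14/6.8)/k = 128600 s = 35.72 h.
Distance = v·t = 0.88·128600 = 113100 m = 113.1 km.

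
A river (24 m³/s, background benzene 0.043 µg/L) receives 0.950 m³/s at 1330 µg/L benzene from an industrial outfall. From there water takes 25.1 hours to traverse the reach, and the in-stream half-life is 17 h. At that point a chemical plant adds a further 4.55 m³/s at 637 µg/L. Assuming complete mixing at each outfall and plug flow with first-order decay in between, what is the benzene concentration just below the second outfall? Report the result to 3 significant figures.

114 µg/L

Mixed concentration C = ΣQC/ΣQ = (24.00·0.04300 + 0.9500·1330) / 24.95 = 1265/24.95 = 50.68 µg/L; combined flow 24.95 m³/s.
Half-life 17 h → k = ln 2 / 17 = 0.04077 h⁻¹ = 0.9786 d⁻¹.
After decay, C = 50.68 × e^(−kt) = 50.68 × 0.3594 = 18.21 µg/L.
At the second outfall, C = (24.95·18.21 + 4.550·637.0) / (24.95 + 4.550) = 113.7 µg/L.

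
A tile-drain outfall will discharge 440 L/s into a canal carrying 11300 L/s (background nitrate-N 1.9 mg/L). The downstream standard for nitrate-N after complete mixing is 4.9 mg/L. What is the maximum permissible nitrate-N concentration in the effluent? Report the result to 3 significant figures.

At the limit, (Qr·Cr + Qe·Cₑ)/(Qr + Qe) = 4.9:
Cₑ = (11740·4.9 − 11300·1.900) / 440.0 = 81.95 mg/L.

81.9 mg/L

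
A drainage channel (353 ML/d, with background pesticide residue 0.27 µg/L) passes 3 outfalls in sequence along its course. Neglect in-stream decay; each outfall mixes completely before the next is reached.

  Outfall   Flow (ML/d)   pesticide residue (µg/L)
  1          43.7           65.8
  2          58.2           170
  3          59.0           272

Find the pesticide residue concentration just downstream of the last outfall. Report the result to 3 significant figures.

56.3 µg/L

Below outfall 1: Q → 396.7 ML/d, C = (353.0·0.2700 + 43.70·65.80)/396.7 = 7.489 µg/L.
Below outfall 2: Q → 454.9 ML/d, C = (396.7·7.489 + 58.20·170.0)/454.9 = 28.28 µg/L.
Below outfall 3: Q → 513.9 ML/d, C = (454.9·28.28 + 59.00·272.0)/513.9 = 56.26 µg/L.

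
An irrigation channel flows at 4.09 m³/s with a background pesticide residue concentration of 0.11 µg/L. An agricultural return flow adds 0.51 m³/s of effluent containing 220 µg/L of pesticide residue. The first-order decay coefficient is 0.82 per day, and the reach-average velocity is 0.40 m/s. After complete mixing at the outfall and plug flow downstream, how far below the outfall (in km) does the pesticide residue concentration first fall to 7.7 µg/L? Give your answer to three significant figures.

48.8 km

After mixing, C = (4.090·0.1100 + 0.5100·220.0) / 4.600 = 112.6/4.600 = 24.49 µg/L.
Set 24.49·exp(−k·t) = 7.7 → t = ln(24.49/7.7)/k = 121900 s = 33.86 h.
Distance = v·t = 0.40·121900 = 48760 m = 48.76 km.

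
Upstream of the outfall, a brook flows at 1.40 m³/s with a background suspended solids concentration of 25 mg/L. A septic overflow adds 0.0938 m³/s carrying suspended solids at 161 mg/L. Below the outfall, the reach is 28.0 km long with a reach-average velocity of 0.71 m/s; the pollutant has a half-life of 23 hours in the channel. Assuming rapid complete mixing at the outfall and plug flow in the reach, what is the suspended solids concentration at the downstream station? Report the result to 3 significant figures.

24.1 mg/L

Mass balance: C = (1.400·25.00 + 0.09380·161.0) / 1.494 = 50.10/1.494 = 33.54 mg/L.
Travel time t = 28.0·1000 / 0.71 = 39440 s = 10.95 h.
Half-life 23 h → k = ln 2 / 23 = 0.03014 h⁻¹ = 0.7233 d⁻¹.
Decay over the reach: 33.54·exp(−kt) = 33.54·0.7188 = 24.11 mg/L.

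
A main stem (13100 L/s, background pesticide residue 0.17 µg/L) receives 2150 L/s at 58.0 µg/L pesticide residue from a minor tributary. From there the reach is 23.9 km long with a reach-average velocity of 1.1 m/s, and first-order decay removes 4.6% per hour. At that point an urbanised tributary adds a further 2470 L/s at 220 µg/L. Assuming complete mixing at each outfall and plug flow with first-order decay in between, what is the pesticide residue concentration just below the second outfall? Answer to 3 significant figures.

36.1 µg/L

After mixing, C = (13100·0.1700 + 2150·58.00) / 15250 = 126900/15250 = 8.323 µg/L; combined flow 15250 L/s.
Travel time t = 23.9·1000 / 1.1 = 21730 s = 6.035 h.
4.6%/h lost → k = −ln(1 − 0.046) = 0.04709 h⁻¹.
After decay, C = 8.323 × e^(−kt) = 8.323 × 0.7526 = 6.264 µg/L.
At the second outfall, C = (15250·6.264 + 2470·220.0) / (15250 + 2470) = 36.06 µg/L.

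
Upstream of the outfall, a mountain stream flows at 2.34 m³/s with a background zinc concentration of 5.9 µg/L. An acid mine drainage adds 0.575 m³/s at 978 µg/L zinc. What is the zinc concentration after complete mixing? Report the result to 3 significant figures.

198 µg/L

Flow-weighted average: C = (2.340·5.900 + 0.5750·978.0) / 2.915 = 576.2/2.915 = 197.7 µg/L.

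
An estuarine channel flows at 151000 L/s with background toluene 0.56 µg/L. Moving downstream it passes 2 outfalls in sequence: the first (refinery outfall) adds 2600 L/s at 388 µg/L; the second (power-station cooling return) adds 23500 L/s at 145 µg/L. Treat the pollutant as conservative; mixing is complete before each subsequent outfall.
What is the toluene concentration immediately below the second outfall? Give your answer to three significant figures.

25.4 µg/L

After outfall 1: Q = 151000 + 2600 = 153600 L/s; C = (151000·0.5600 + 2600·388.0)/153600 = 7.118 µg/L.
After outfall 2: Q = 153600 + 23500 = 177100 L/s; C = (153600·7.118 + 23500·145.0)/177100 = 25.41 µg/L.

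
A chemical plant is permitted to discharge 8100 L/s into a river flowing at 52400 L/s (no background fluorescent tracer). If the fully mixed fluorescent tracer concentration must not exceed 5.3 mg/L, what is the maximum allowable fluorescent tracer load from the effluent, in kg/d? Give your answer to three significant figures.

Mass balance at the limit: 52400·0 + 8100·Cₑ = 60500·5.3 → Cₑ = 39.59 mg/L.
8100 L/s = 8.100 m³/s. Load = 8.100 m³/s × 39.59 g/m³ × 86 400 s/d = 27700 kg/d.

27700 kg/d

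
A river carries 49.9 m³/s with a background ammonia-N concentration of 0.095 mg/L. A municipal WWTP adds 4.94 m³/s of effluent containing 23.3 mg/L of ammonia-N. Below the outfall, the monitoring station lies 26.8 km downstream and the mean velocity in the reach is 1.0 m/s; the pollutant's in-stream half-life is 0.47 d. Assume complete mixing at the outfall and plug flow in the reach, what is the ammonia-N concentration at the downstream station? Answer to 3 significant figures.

1.38 mg/L

Flow-weighted average: C = (49.90·0.09500 + 4.940·23.30) / 54.84 = 119.8/54.84 = 2.185 mg/L.
Travel time t = 26.8·1000 / 1.0 = 26800 s = 7.444 h.
Half-life 0.47 d → k = ln 2 / 0.47 = 1.475 d⁻¹.
Applying C = C₀e^(−kt): 2.185 × 0.6329 = 1.383 mg/L.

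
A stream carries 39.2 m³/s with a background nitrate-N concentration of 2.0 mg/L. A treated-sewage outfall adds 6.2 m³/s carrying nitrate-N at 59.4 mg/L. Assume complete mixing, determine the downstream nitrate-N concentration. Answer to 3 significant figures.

9.84 mg/L

Flow-weighted average: C = (39.20·2.000 + 6.200·59.40) / 45.40 = 446.7/45.40 = 9.839 mg/L.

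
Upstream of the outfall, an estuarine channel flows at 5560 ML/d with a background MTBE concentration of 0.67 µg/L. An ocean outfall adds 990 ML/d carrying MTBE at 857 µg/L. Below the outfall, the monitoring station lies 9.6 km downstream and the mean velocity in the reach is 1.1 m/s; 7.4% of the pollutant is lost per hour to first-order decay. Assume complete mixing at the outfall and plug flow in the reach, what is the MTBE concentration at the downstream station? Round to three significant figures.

Conservation of mass: C = (5560·0.6700 + 990.0·857.0) / 6550 = 852200/6550 = 130.1 µg/L.
Travel time t = 9.6·1000 / 1.1 = 8727 s = 2.424 h.
7.4%/h lost → k = −ln(1 − 0.074) = 0.07688 h⁻¹.
After decay, C = 130.1 × e^(−kt) = 130.1 × 0.8300 = 108.0 µg/L.

108 µg/L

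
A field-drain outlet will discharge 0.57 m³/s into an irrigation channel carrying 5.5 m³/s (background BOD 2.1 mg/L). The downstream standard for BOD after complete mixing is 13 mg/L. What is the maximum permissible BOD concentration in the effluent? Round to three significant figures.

118 mg/L

At the limit, (Qr·Cr + Qe·Cₑ)/(Qr + Qe) = 13:
Cₑ = (6.070·13 − 5.500·2.100) / 0.5700 = 118.2 mg/L.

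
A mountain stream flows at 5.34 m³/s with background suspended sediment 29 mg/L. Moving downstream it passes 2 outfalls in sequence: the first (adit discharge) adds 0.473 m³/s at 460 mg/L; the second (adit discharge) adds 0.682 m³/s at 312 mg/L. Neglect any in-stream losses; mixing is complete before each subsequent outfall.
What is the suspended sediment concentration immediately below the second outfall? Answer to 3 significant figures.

90.1 mg/L

Below outfall 1: Q → 5.813 m³/s, C = (5.340·29.00 + 0.4730·460.0)/5.813 = 64.07 mg/L.
Below outfall 2: Q → 6.495 m³/s, C = (5.813·64.07 + 0.6820·312.0)/6.495 = 90.10 mg/L.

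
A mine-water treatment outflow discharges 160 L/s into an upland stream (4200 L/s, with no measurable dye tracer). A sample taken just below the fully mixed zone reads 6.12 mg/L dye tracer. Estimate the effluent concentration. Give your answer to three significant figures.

167 mg/L

Mass balance: 4200·0 + 160.0·Cₑ = 4360·6.120
→ Cₑ = (4360·6.120 − 4200·0) / 160.0 = 166.8 mg/L.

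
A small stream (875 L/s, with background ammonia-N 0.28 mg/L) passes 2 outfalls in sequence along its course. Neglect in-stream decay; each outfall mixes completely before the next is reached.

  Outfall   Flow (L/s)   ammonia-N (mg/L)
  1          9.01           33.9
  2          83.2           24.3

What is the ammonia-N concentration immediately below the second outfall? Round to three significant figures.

2.66 mg/L

Below outfall 1: Q → 884.0 L/s, C = (875.0·0.2800 + 9.010·33.90)/884.0 = 0.6227 mg/L.
Below outfall 2: Q → 967.2 L/s, C = (884.0·0.6227 + 83.20·24.30)/967.2 = 2.659 mg/L.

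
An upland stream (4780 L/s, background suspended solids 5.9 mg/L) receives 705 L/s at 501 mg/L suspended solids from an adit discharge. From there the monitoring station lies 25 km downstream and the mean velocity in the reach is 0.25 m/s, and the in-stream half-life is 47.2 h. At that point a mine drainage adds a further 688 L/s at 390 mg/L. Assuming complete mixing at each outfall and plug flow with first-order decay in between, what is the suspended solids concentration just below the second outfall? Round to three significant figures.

After mixing, C = (4780·5.900 + 705.0·501.0) / 5485 = 381400/5485 = 69.54 mg/L; combined flow 5485 L/s.
Travel time t = 25·1000 / 0.25 = 100000 s = 27.78 h.
Half-life 47.2 h → k = ln 2 / 47.2 = 0.01469 h⁻¹ = 0.3524 d⁻¹.
After decay, C = 69.54 × e^(−kt) = 69.54 × 0.6650 = 46.24 mg/L.
At the second outfall, C = (5485·46.24 + 688.0·390.0) / (5485 + 688.0) = 84.56 mg/L.

84.6 mg/L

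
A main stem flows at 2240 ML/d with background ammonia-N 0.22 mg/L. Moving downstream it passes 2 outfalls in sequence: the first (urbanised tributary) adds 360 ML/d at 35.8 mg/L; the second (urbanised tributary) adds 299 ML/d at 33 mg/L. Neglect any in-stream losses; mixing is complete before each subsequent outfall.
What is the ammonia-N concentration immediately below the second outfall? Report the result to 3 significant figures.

8.02 mg/L

Outfall 1: combined Q = 2600 ML/d; C = (2240·0.2200 + 360.0·35.80)/2600 = 5.146 mg/L.
Outfall 2: combined Q = 2899 ML/d; C = (2600·5.146 + 299.0·33.00)/2899 = 8.019 mg/L.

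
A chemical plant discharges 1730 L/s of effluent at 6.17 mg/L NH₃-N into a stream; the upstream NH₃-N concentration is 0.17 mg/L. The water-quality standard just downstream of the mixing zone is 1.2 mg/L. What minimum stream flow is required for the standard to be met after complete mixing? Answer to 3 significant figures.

8350 L/s

Set C_mix = 1.2: (Q·0.1700 + 1730·6.170) / (Q + 1730) = 1.2
→ Q = 1730·(6.170 − 1.2)/(1.2 − 0.1700) = 8348 L/s.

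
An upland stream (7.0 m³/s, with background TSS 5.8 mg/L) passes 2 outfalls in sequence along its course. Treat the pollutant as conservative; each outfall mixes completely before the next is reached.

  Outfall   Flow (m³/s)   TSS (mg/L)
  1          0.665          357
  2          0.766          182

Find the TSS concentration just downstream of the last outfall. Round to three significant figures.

Outfall 1: combined Q = 7.665 m³/s; C = (7.000·5.800 + 0.6650·357.0)/7.665 = 36.27 mg/L.
Outfall 2: combined Q = 8.431 m³/s; C = (7.665·36.27 + 0.7660·182.0)/8.431 = 49.51 mg/L.

49.5 mg/L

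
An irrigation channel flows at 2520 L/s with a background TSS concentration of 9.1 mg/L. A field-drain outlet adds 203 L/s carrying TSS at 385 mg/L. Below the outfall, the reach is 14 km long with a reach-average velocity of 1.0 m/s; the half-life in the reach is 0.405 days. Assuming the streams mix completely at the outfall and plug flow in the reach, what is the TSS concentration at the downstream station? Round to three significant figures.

Flow-weighted average: C = (2520·9.100 + 203.0·385.0) / 2723 = 101100/2723 = 37.12 mg/L.
Travel time t = 14·1000 / 1.0 = 14000 s = 3.889 h.
Half-life 0.405 d → k = ln 2 / 0.405 = 1.711 d⁻¹.
First-order decay: C = 37.12·exp(−k·t) = 37.12·0.7578 = 28.13 mg/L.

28.1 mg/L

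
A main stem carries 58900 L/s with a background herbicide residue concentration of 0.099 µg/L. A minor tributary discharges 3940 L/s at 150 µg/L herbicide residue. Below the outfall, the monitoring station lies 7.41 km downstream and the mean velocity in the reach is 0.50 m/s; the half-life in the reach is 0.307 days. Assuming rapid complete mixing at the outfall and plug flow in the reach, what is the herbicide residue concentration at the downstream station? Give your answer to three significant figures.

Mass balance: C = (58900·0.09900 + 3940·150.0) / 62840 = 596800/62840 = 9.498 µg/L.
Travel time t = 7.41·1000 / 0.50 = 14820 s = 4.117 h.
Half-life 0.307 d → k = ln 2 / 0.307 = 2.258 d⁻¹.
Decay over the reach: 9.498·exp(−kt) = 9.498·0.6789 = 6.448 µg/L.

6.45 µg/L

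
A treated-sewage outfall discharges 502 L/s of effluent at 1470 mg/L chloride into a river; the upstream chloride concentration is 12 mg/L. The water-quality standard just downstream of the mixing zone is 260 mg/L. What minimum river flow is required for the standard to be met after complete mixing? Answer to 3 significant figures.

Set C_mix = 260: (Q·12.00 + 502.0·1470) / (Q + 502.0) = 260
→ Q = 502.0·(1470 − 260)/(260 − 12.00) = 2449 L/s.

2450 L/s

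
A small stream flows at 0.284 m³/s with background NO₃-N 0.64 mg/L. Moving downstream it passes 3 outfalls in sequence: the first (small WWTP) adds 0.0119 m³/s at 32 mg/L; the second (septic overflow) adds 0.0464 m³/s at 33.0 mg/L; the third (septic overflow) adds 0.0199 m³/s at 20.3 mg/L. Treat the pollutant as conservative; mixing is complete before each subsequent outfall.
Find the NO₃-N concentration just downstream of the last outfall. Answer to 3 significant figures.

6.90 mg/L

Below outfall 1: Q → 0.2959 m³/s, C = (0.2840·0.6400 + 0.01190·32.00)/0.2959 = 1.901 mg/L.
Below outfall 2: Q → 0.3423 m³/s, C = (0.2959·1.901 + 0.04640·33.00)/0.3423 = 6.117 mg/L.
Below outfall 3: Q → 0.3622 m³/s, C = (0.3423·6.117 + 0.01990·20.30)/0.3622 = 6.896 mg/L.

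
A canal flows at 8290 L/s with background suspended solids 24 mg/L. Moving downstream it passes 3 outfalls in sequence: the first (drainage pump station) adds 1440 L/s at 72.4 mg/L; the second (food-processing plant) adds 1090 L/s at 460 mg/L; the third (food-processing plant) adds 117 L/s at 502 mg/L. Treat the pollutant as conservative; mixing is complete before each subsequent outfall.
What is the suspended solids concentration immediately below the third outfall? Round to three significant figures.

Outfall 1: combined Q = 9730 L/s; C = (8290·24.00 + 1440·72.40)/9730 = 31.16 mg/L.
Outfall 2: combined Q = 10820 L/s; C = (9730·31.16 + 1090·460.0)/10820 = 74.36 mg/L.
Outfall 3: combined Q = 10940 L/s; C = (10820·74.36 + 117.0·502.0)/10940 = 78.94 mg/L.

78.9 mg/L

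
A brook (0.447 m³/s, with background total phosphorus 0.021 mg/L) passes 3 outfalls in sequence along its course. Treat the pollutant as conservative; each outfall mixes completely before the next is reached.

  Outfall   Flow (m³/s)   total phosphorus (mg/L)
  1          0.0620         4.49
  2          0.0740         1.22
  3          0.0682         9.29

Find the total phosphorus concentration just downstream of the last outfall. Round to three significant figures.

Below outfall 1: Q → 0.5090 m³/s, C = (0.4470·0.02100 + 0.06200·4.490)/0.5090 = 0.5654 mg/L.
Below outfall 2: Q → 0.5830 m³/s, C = (0.5090·0.5654 + 0.07400·1.220)/0.5830 = 0.6485 mg/L.
Below outfall 3: Q → 0.6512 m³/s, C = (0.5830·0.6485 + 0.06820·9.290)/0.6512 = 1.553 mg/L.

1.55 mg/L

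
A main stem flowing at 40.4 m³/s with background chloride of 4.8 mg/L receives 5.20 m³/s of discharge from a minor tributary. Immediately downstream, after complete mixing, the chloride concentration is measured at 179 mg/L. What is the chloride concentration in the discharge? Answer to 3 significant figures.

Mass balance: 40.40·4.800 + 5.200·Cₑ = 45.60·179.0
→ Cₑ = (45.60·179.0 − 40.40·4.800) / 5.200 = 1532 mg/L.

1530 mg/L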